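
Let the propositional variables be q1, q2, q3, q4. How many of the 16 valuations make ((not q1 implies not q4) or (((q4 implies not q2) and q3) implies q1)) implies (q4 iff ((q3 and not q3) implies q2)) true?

Initial set: {(((not q1 implies not q4) or (((q4 implies not q2) and q3) implies q1)) implies (q4 iff ((q3 and not q3) implies q2)))}.
(((not q1 implies not q4) or (((q4 implies not q2) and q3) implies q1)) implies (q4 iff ((q3 and not q3) implies q2))): β-rule — branch into not ((not q1 implies not q4) or (((q4 implies not q2) and q3) implies q1))  //  (q4 iff ((q3 and not q3) implies q2)).
  branch 1 (add not ((not q1 implies not q4) or (((q4 implies not q2) and q3) implies q1))):
    not ((not q1 implies not q4) or (((q4 implies not q2) and q3) implies q1)): α-rule — add not (not q1 implies not q4), not (((q4 implies not q2) and q3) implies q1).
    not (not q1 implies not q4): α-rule — add not q1, not not q4.
    not (((q4 implies not q2) and q3) implies q1): α-rule — add ((q4 implies not q2) and q3), not q1.
    ((q4 implies not q2) and q3): α-rule — add (q4 implies not q2), q3.
    (q4 implies not q2): β-rule — branch into not q4  //  not q2.
      branch 1.1 (add not q4):
        × closes — contains both q4 and not q4.
      branch 1.2 (add not q2):
        ○ open, literals {q1=0, q2=0, q3=1, q4=1}.
  branch 2 (add (q4 iff ((q3 and not q3) implies q2))):
    (q4 iff ((q3 and not q3) implies q2)): β-rule — branch into q4, ((q3 and not q3) implies q2)  //  not q4, not ((q3 and not q3) implies q2).
      branch 2.1 (add q4, ((q3 and not q3) implies q2)):
        ((q3 and not q3) implies q2): β-rule — branch into not (q3 and not q3)  //  q2.
          branch 2.1.1 (add not (q3 and not q3)):
            not (q3 and not q3): β-rule — branch into not q3  //  not not q3.
              branch 2.1.1.1 (add not q3):
                ○ open, literals {q3=0, q4=1}.
              branch 2.1.1.2 (add not not q3):
                ○ open, literals {q3=1, q4=1}.
          branch 2.1.2 (add q2):
            ○ open, literals {q2=1, q4=1}.
      branch 2.2 (add not q4, not ((q3 and not q3) implies q2)):
        not ((q3 and not q3) implies q2): α-rule — add (q3 and not q3), not q2.
        (q3 and not q3): α-rule — add q3, not q3.
        × closes — contains both q3 and not q3.
2 branches closed, 4 open.
Each open branch fixes some atoms; the unmentioned ones are free. Counting distinct full assignments: branch {q1=0, q2=0, q3=1, q4=1} (none free) contributes 1 new; branch {q3=0, q4=1} (q1, q2) contributes 4 new; branch {q3=1, q4=1} (q1, q2) contributes 3 new; branch {q2=1, q4=1} (q1, q3) contributes 0 new. Total: 8.

8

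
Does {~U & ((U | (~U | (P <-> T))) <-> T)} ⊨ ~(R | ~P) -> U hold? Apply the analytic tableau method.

No

Initial set: {(~U & ((U | (~U | (P <-> T))) <-> T)); ~(~(R | ~P) -> U)}.
(~U & ((U | (~U | (P <-> T))) <-> T)): α-rule — add ~U, ((U | (~U | (P <-> T))) <-> T).
~(~(R | ~P) -> U): α-rule — add ~(R | ~P), ~U.
~(R | ~P): α-rule — add ~R, ~~P.
((U | (~U | (P <-> T))) <-> T): β-rule — branch into (U | (~U | (P <-> T))), T  //  ~(U | (~U | (P <-> T))), ~T.
  branch 1 (add (U | (~U | (P <-> T))), T):
    (U | (~U | (P <-> T))): β-rule — branch into U  //  (~U | (P <-> T)).
      branch 1.1 (add U):
        × closes — contains both U and ~U.
      branch 1.2 (add (~U | (P <-> T))):
        (~U | (P <-> T)): β-rule — branch into ~U  //  (P <-> T).
          branch 1.2.1 (add ~U):
            ○ open, literals {P=true, R=false, T=true, U=false}.
          branch 1.2.2 (add (P <-> T)):
            (P <-> T): β-rule — branch into P, T  //  ~P, ~T.
              branch 1.2.2.1 (add P, T):
                ○ open, literals {P=true, R=false, T=true, U=false}.
              branch 1.2.2.2 (add ~P, ~T):
                × closes — contains both P and ~P.
  branch 2 (add ~(U | (~U | (P <-> T))), ~T):
    ~(U | (~U | (P <-> T))): α-rule — add ~U, ~(~U | (P <-> T)).
    ~(~U | (P <-> T)): α-rule — add ~~U, ~(P <-> T).
    × closes — contains both U and ~U.
3 branches closed, 2 open.
An open branch gives a countermodel: P=true, R=false, T=true, U=false (unmentioned atoms arbitrary); the premises hold there but the conclusion fails.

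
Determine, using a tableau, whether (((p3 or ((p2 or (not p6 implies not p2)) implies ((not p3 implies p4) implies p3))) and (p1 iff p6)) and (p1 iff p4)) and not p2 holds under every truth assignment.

Not valid

Assume the negation and expand:
Initial set: {not ((((p3 or ((p2 or (not p6 implies not p2)) implies ((not p3 implies p4) implies p3))) and (p1 iff p6)) and (p1 iff p4)) and not p2)}.
not ((((p3 or ((p2 or (not p6 implies not p2)) implies ((not p3 implies p4) implies p3))) and (p1 iff p6)) and (p1 iff p4)) and not p2): β-rule — branch into not (((p3 or ((p2 or (not p6 implies not p2)) implies ((not p3 implies p4) implies p3))) and (p1 iff p6)) and (p1 iff p4))  //  not not p2.
  branch 1 (add not (((p3 or ((p2 or (not p6 implies not p2)) implies ((not p3 implies p4) implies p3))) and (p1 iff p6)) and (p1 iff p4))):
    not (((p3 or ((p2 or (not p6 implies not p2)) implies ((not p3 implies p4) implies p3))) and (p1 iff p6)) and (p1 iff p4)): β-rule — branch into not ((p3 or ((p2 or (not p6 implies not p2)) implies ((not p3 implies p4) implies p3))) and (p1 iff p6))  //  not (p1 iff p4).
      branch 1.1 (add not ((p3 or ((p2 or (not p6 implies not p2)) implies ((not p3 implies p4) implies p3))) and (p1 iff p6))):
        not ((p3 or ((p2 or (not p6 implies not p2)) implies ((not p3 implies p4) implies p3))) and (p1 iff p6)): β-rule — branch into not (p3 or ((p2 or (not p6 implies not p2)) implies ((not p3 implies p4) implies p3)))  //  not (p1 iff p6).
          branch 1.1.1 (add not (p3 or ((p2 or (not p6 implies not p2)) implies ((not p3 implies p4) implies p3)))):
            not (p3 or ((p2 or (not p6 implies not p2)) implies ((not p3 implies p4) implies p3))): α-rule — add not p3, not ((p2 or (not p6 implies not p2)) implies ((not p3 implies p4) implies p3)).
            not ((p2 or (not p6 implies not p2)) implies ((not p3 implies p4) implies p3)): α-rule — add (p2 or (not p6 implies not p2)), not ((not p3 implies p4) implies p3).
            not ((not p3 implies p4) implies p3): α-rule — add (not p3 implies p4), not p3.
            (p2 or (not p6 implies not p2)): β-rule — branch into p2  //  (not p6 implies not p2).
              branch 1.1.1.1 (add p2):
                (not p3 implies p4): β-rule — branch into not not p3  //  p4.
                  branch 1.1.1.1.1 (add not not p3):
                    × closes — contains both p3 and not p3.
                  branch 1.1.1.1.2 (add p4):
                    ○ open, literals {p2=1, p3=0, p4=1}.
              branch 1.1.1.2 (add (not p6 implies not p2)):
                (not p3 implies p4): β-rule — branch into not not p3  //  p4.
                  branch 1.1.1.2.1 (add not not p3):
                    × closes — contains both p3 and not p3.
                  branch 1.1.1.2.2 (add p4):
                    (not p6 implies not p2): β-rule — branch into not not p6  //  not p2.
                      branch 1.1.1.2.2.1 (add not not p6):
                        ○ open, literals {p3=0, p4=1, p6=1}.
                      branch 1.1.1.2.2.2 (add not p2):
                        ○ open, literals {p2=0, p3=0, p4=1}.
          branch 1.1.2 (add not (p1 iff p6)):
            not (p1 iff p6): β-rule — branch into p1, not p6  //  not p1, p6.
              branch 1.1.2.1 (add p1, not p6):
                ○ open, literals {p1=1, p6=0}.
              branch 1.1.2.2 (add not p1, p6):
                ○ open, literals {p1=0, p6=1}.
      branch 1.2 (add not (p1 iff p4)):
        not (p1 iff p4): β-rule — branch into p1, not p4  //  not p1, p4.
          branch 1.2.1 (add p1, not p4):
            ○ open, literals {p1=1, p4=0}.
          branch 1.2.2 (add not p1, p4):
            ○ open, literals {p1=0, p4=1}.
  branch 2 (add not not p2):
    ○ open, literals {p2=1}.
2 branches closed, 8 open.
An open branch gives a countermodel: p2=1, p3=0, p4=1 (unmentioned atoms arbitrary); under it the original formula is false.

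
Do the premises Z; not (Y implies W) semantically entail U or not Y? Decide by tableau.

No

Initial set: {Z; not (Y implies W); not (U or not Y)}.
not (Y implies W): α-rule — add Y, not W.
not (U or not Y): α-rule — add not U, not not Y.
○ open, literals {U=F, W=F, Y=T, Z=T}.
0 branches closed, 1 open.
An open branch gives a countermodel: U=F, W=F, Y=T, Z=T (unmentioned atoms arbitrary); the premises hold there but the conclusion fails.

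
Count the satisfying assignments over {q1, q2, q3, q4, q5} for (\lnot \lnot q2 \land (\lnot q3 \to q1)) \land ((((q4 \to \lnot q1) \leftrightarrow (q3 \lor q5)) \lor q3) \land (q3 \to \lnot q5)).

Initial set: {((\lnot \lnot q2 \land (\lnot q3 \to q1)) \land ((((q4 \to \lnot q1) \leftrightarrow (q3 \lor q5)) \lor q3) \land (q3 \to \lnot q5)))}.
((\lnot \lnot q2 \land (\lnot q3 \to q1)) \land ((((q4 \to \lnot q1) \leftrightarrow (q3 \lor q5)) \lor q3) \land (q3 \to \lnot q5))): α-rule — add (\lnot \lnot q2 \land (\lnot q3 \to q1)), ((((q4 \to \lnot q1) \leftrightarrow (q3 \lor q5)) \lor q3) \land (q3 \to \lnot q5)).
(\lnot \lnot q2 \land (\lnot q3 \to q1)): α-rule — add \lnot \lnot q2, (\lnot q3 \to q1).
((((q4 \to \lnot q1) \leftrightarrow (q3 \lor q5)) \lor q3) \land (q3 \to \lnot q5)): α-rule — add (((q4 \to \lnot q1) \leftrightarrow (q3 \lor q5)) \lor q3), (q3 \to \lnot q5).
\lnot \lnot q2: drop double negation, giving q2.
(\lnot q3 \to q1): β-rule — branch into \lnot \lnot q3  //  q1.
  branch 1 (add \lnot \lnot q3):
    (((q4 \to \lnot q1) \leftrightarrow (q3 \lor q5)) \lor q3): β-rule — branch into ((q4 \to \lnot q1) \leftrightarrow (q3 \lor q5))  //  q3.
      branch 1.1 (add ((q4 \to \lnot q1) \leftrightarrow (q3 \lor q5))):
        (q3 \to \lnot q5): β-rule — branch into \lnot q3  //  \lnot q5.
          branch 1.1.1 (add \lnot q3):
            × closes — contains both q3 and \lnot q3.
          branch 1.1.2 (add \lnot q5):
            ((q4 \to \lnot q1) \leftrightarrow (q3 \lor q5)): β-rule — branch into (q4 \to \lnot q1), (q3 \lor q5)  //  \lnot (q4 \to \lnot q1), \lnot (q3 \lor q5).
              branch 1.1.2.1 (add (q4 \to \lnot q1), (q3 \lor q5)):
                (q4 \to \lnot q1): β-rule — branch into \lnot q4  //  \lnot q1.
                  branch 1.1.2.1.1 (add \lnot q4):
                    (q3 \lor q5): β-rule — branch into q3  //  q5.
                      branch 1.1.2.1.1.1 (add q3):
                        ○ open, literals {q2=T, q3=T, q4=F, q5=F}.
                      branch 1.1.2.1.1.2 (add q5):
                        × closes — contains both q5 and \lnot q5.
                  branch 1.1.2.1.2 (add \lnot q1):
                    (q3 \lor q5): β-rule — branch into q3  //  q5.
                      branch 1.1.2.1.2.1 (add q3):
                        ○ open, literals {q1=F, q2=T, q3=T, q5=F}.
                      branch 1.1.2.1.2.2 (add q5):
                        × closes — contains both q5 and \lnot q5.
              branch 1.1.2.2 (add \lnot (q4 \to \lnot q1), \lnot (q3 \lor q5)):
                \lnot (q4 \to \lnot q1): α-rule — add q4, \lnot \lnot q1.
                \lnot (q3 \lor q5): α-rule — add \lnot q3, \lnot q5.
                × closes — contains both q3 and \lnot q3.
      branch 1.2 (add q3):
        (q3 \to \lnot q5): β-rule — branch into \lnot q3  //  \lnot q5.
          branch 1.2.1 (add \lnot q3):
            × closes — contains both q3 and \lnot q3.
          branch 1.2.2 (add \lnot q5):
            ○ open, literals {q2=T, q3=T, q5=F}.
  branch 2 (add q1):
    (((q4 \to \lnot q1) \leftrightarrow (q3 \lor q5)) \lor q3): β-rule — branch into ((q4 \to \lnot q1) \leftrightarrow (q3 \lor q5))  //  q3.
      branch 2.1 (add ((q4 \to \lnot q1) \leftrightarrow (q3 \lor q5))):
        (q3 \to \lnot q5): β-rule — branch into \lnot q3  //  \lnot q5.
          branch 2.1.1 (add \lnot q3):
            ((q4 \to \lnot q1) \leftrightarrow (q3 \lor q5)): β-rule — branch into (q4 \to \lnot q1), (q3 \lor q5)  //  \lnot (q4 \to \lnot q1), \lnot (q3 \lor q5).
              branch 2.1.1.1 (add (q4 \to \lnot q1), (q3 \lor q5)):
                (q4 \to \lnot q1): β-rule — branch into \lnot q4  //  \lnot q1.
                  branch 2.1.1.1.1 (add \lnot q4):
                    (q3 \lor q5): β-rule — branch into q3  //  q5.
                      branch 2.1.1.1.1.1 (add q3):
                        × closes — contains both q3 and \lnot q3.
                      branch 2.1.1.1.1.2 (add q5):
                        ○ open, literals {q1=T, q2=T, q3=F, q4=F, q5=T}.
                  branch 2.1.1.1.2 (add \lnot q1):
                    × closes — contains both q1 and \lnot q1.
              branch 2.1.1.2 (add \lnot (q4 \to \lnot q1), \lnot (q3 \lor q5)):
                \lnot (q4 \to \lnot q1): α-rule — add q4, \lnot \lnot q1.
                \lnot (q3 \lor q5): α-rule — add \lnot q3, \lnot q5.
                ○ open, literals {q1=T, q2=T, q3=F, q4=T, q5=F}.
          branch 2.1.2 (add \lnot q5):
            ((q4 \to \lnot q1) \leftrightarrow (q3 \lor q5)): β-rule — branch into (q4 \to \lnot q1), (q3 \lor q5)  //  \lnot (q4 \to \lnot q1), \lnot (q3 \lor q5).
              branch 2.1.2.1 (add (q4 \to \lnot q1), (q3 \lor q5)):
                (q4 \to \lnot q1): β-rule — branch into \lnot q4  //  \lnot q1.
                  branch 2.1.2.1.1 (add \lnot q4):
                    (q3 \lor q5): β-rule — branch into q3  //  q5.
                      branch 2.1.2.1.1.1 (add q3):
                        ○ open, literals {q1=T, q2=T, q3=T, q4=F, q5=F}.
                      branch 2.1.2.1.1.2 (add q5):
                        × closes — contains both q5 and \lnot q5.
                  branch 2.1.2.1.2 (add \lnot q1):
                    × closes — contains both q1 and \lnot q1.
              branch 2.1.2.2 (add \lnot (q4 \to \lnot q1), \lnot (q3 \lor q5)):
                \lnot (q4 \to \lnot q1): α-rule — add q4, \lnot \lnot q1.
                \lnot (q3 \lor q5): α-rule — add \lnot q3, \lnot q5.
                ○ open, literals {q1=T, q2=T, q3=F, q4=T, q5=F}.
      branch 2.2 (add q3):
        (q3 \to \lnot q5): β-rule — branch into \lnot q3  //  \lnot q5.
          branch 2.2.1 (add \lnot q3):
            × closes — contains both q3 and \lnot q3.
          branch 2.2.2 (add \lnot q5):
            ○ open, literals {q1=T, q2=T, q3=T, q5=F}.
10 branches closed, 8 open.
Each open branch fixes some atoms; the unmentioned ones are free. Counting distinct full assignments: branch {q2=T, q3=T, q4=F, q5=F} (q1) contributes 2 new; branch {q1=F, q2=T, q3=T, q5=F} (q4) contributes 1 new; branch {q2=T, q3=T, q5=F} (q1, q4) contributes 1 new; branch {q1=T, q2=T, q3=F, q4=F, q5=T} (none free) contributes 1 new; branch {q1=T, q2=T, q3=F, q4=T, q5=F} (none free) contributes 1 new; branch {q1=T, q2=T, q3=T, q4=F, q5=F} (none free) contributes 0 new; branch {q1=T, q2=T, q3=F, q4=T, q5=F} (none free) contributes 0 new; branch {q1=T, q2=T, q3=T, q5=F} (q4) contributes 0 new. Total: 6.

6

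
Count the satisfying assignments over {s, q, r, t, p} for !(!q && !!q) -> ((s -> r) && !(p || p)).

Initial set: {(!(!q && !!q) -> ((s -> r) && !(p || p)))}.
(!(!q && !!q) -> ((s -> r) && !(p || p))): β-rule — branch into !!(!q && !!q)  //  ((s -> r) && !(p || p)).
  branch 1 (add !!(!q && !!q)):
    !!(!q && !!q): α-rule — add !q, !!q.
    !!q: drop double negation, giving q.
    × closes — contains both q and !q.
  branch 2 (add ((s -> r) && !(p || p))):
    ((s -> r) && !(p || p)): α-rule — add (s -> r), !(p || p).
    !(p || p): α-rule — add !p, !p.
    (s -> r): β-rule — branch into !s  //  r.
      branch 2.1 (add !s):
        ○ open, literals {p=F, s=F}.
      branch 2.2 (add r):
        ○ open, literals {p=F, r=T}.
1 branch closed, 2 open.
Each open branch fixes some atoms; the unmentioned ones are free. Counting distinct full assignments: branch {p=F, s=F} (q, r, t) contributes 8 new; branch {p=F, r=T} (s, q, t) contributes 4 new. Total: 12.

12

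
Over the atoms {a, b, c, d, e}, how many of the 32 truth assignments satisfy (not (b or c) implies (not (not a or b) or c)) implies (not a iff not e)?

Initial set: {((not (b or c) implies (not (not a or b) or c)) implies (not a iff not e))}.
((not (b or c) implies (not (not a or b) or c)) implies (not a iff not e)): β-rule — branch into not (not (b or c) implies (not (not a or b) or c))  //  (not a iff not e).
  branch 1 (add not (not (b or c) implies (not (not a or b) or c))):
    not (not (b or c) implies (not (not a or b) or c)): α-rule — add not (b or c), not (not (not a or b) or c).
    not (b or c): α-rule — add not b, not c.
    not (not (not a or b) or c): α-rule — add not not (not a or b), not c.
    not not (not a or b): β-rule — branch into not a  //  b.
      branch 1.1 (add not a):
        ○ open, literals {a=0, b=0, c=0}.
      branch 1.2 (add b):
        × closes — contains both b and not b.
  branch 2 (add (not a iff not e)):
    (not a iff not e): β-rule — branch into not a, not e  //  not not a, not not e.
      branch 2.1 (add not a, not e):
        ○ open, literals {a=0, e=0}.
      branch 2.2 (add not not a, not not e):
        ○ open, literals {a=1, e=1}.
1 branch closed, 3 open.
Each open branch fixes some atoms; the unmentioned ones are free. Counting distinct full assignments: branch {a=0, b=0, c=0} (d, e) contributes 4 new; branch {a=0, e=0} (b, c, d) contributes 6 new; branch {a=1, e=1} (b, c, d) contributes 8 new. Total: 18.

18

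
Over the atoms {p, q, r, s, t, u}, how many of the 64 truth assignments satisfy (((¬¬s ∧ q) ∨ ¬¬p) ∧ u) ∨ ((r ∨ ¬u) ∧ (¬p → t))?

Initial set: {T ((((¬¬s ∧ q) ∨ ¬¬p) ∧ u) ∨ ((r ∨ ¬u) ∧ (¬p → t)))}.
T ((((¬¬s ∧ q) ∨ ¬¬p) ∧ u) ∨ ((r ∨ ¬u) ∧ (¬p → t))): β-rule — branch into T (((¬¬s ∧ q) ∨ ¬¬p) ∧ u)  //  T ((r ∨ ¬u) ∧ (¬p → t)).
  branch 1 (add T (((¬¬s ∧ q) ∨ ¬¬p) ∧ u)):
    T (((¬¬s ∧ q) ∨ ¬¬p) ∧ u): α-rule — add T ((¬¬s ∧ q) ∨ ¬¬p), T u.
    T ((¬¬s ∧ q) ∨ ¬¬p): β-rule — branch into T (¬¬s ∧ q)  //  T ¬¬p.
      branch 1.1 (add T (¬¬s ∧ q)):
        T (¬¬s ∧ q): α-rule — add T ¬¬s, T q.
        T ¬¬s: drop double negation, giving T s.
        ○ open, literals {q=T, s=T, u=T}.
      branch 1.2 (add T ¬¬p):
        T ¬¬p: drop double negation, giving T p.
        ○ open, literals {p=T, u=T}.
  branch 2 (add T ((r ∨ ¬u) ∧ (¬p → t))):
    T ((r ∨ ¬u) ∧ (¬p → t)): α-rule — add T (r ∨ ¬u), T (¬p → t).
    T (r ∨ ¬u): β-rule — branch into T r  //  T ¬u.
      branch 2.1 (add T r):
        T (¬p → t): β-rule — branch into F ¬p  //  T t.
          branch 2.1.1 (add F ¬p):
            ○ open, literals {p=T, r=T}.
          branch 2.1.2 (add T t):
            ○ open, literals {r=T, t=T}.
      branch 2.2 (add T ¬u):
        T (¬p → t): β-rule — branch into F ¬p  //  T t.
          branch 2.2.1 (add F ¬p):
            ○ open, literals {p=T, u=F}.
          branch 2.2.2 (add T t):
            ○ open, literals {t=T, u=F}.
0 branches closed, 6 open.
Each open branch fixes some atoms; the unmentioned ones are free. Counting distinct full assignments: branch {q=T, s=T, u=T} (p, r, t) contributes 8 new; branch {p=T, u=T} (q, r, s, t) contributes 12 new; branch {p=T, r=T} (q, s, t, u) contributes 8 new; branch {r=T, t=T} (p, q, s, u) contributes 7 new; branch {p=T, u=F} (q, r, s, t) contributes 8 new; branch {t=T, u=F} (p, q, r, s) contributes 4 new. Total: 47.

47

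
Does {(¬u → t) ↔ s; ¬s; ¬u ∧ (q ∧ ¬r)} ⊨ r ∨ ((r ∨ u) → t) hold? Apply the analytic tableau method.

Yes

Initial set: {T ((¬u → t) ↔ s); T ¬s; T (¬u ∧ (q ∧ ¬r)); F (r ∨ ((r ∨ u) → t))}.
T (¬u ∧ (q ∧ ¬r)): α-rule — add T ¬u, T (q ∧ ¬r).
F (r ∨ ((r ∨ u) → t)): α-rule — add F r, F ((r ∨ u) → t).
T (q ∧ ¬r): α-rule — add T q, T ¬r.
F ((r ∨ u) → t): α-rule — add T (r ∨ u), F t.
T ((¬u → t) ↔ s): β-rule — branch into T (¬u → t), T s  //  F (¬u → t), F s.
  branch 1 (add T (¬u → t), T s):
    × closes — contains both s and ¬s.
  branch 2 (add F (¬u → t), F s):
    F (¬u → t): α-rule — add T ¬u, F t.
    T (r ∨ u): β-rule — branch into T r  //  T u.
      branch 2.1 (add T r):
        × closes — contains both r and ¬r.
      branch 2.2 (add T u):
        × closes — contains both u and ¬u.
All 3 branches close.
Every branch closed, so the premises entail the conclusion.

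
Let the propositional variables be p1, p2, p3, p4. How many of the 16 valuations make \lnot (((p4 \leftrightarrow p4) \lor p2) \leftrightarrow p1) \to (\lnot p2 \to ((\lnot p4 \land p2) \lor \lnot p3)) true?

Initial set: {(\lnot (((p4 \leftrightarrow p4) \lor p2) \leftrightarrow p1) \to (\lnot p2 \to ((\lnot p4 \land p2) \lor \lnot p3)))}.
(\lnot (((p4 \leftrightarrow p4) \lor p2) \leftrightarrow p1) \to (\lnot p2 \to ((\lnot p4 \land p2) \lor \lnot p3))): β-rule — branch into \lnot \lnot (((p4 \leftrightarrow p4) \lor p2) \leftrightarrow p1)  //  (\lnot p2 \to ((\lnot p4 \land p2) \lor \lnot p3)).
  branch 1 (add \lnot \lnot (((p4 \leftrightarrow p4) \lor p2) \leftrightarrow p1)):
    \lnot \lnot (((p4 \leftrightarrow p4) \lor p2) \leftrightarrow p1): β-rule — branch into ((p4 \leftrightarrow p4) \lor p2), p1  //  \lnot ((p4 \leftrightarrow p4) \lor p2), \lnot p1.
      branch 1.1 (add ((p4 \leftrightarrow p4) \lor p2), p1):
        ((p4 \leftrightarrow p4) \lor p2): β-rule — branch into (p4 \leftrightarrow p4)  //  p2.
          branch 1.1.1 (add (p4 \leftrightarrow p4)):
            (p4 \leftrightarrow p4): β-rule — branch into p4, p4  //  \lnot p4, \lnot p4.
              branch 1.1.1.1 (add p4, p4):
                ○ open, literals {p1=true, p4=true}.
              branch 1.1.1.2 (add \lnot p4, \lnot p4):
                ○ open, literals {p1=true, p4=false}.
          branch 1.1.2 (add p2):
            ○ open, literals {p1=true, p2=true}.
      branch 1.2 (add \lnot ((p4 \leftrightarrow p4) \lor p2), \lnot p1):
        \lnot ((p4 \leftrightarrow p4) \lor p2): α-rule — add \lnot (p4 \leftrightarrow p4), \lnot p2.
        \lnot (p4 \leftrightarrow p4): β-rule — branch into p4, \lnot p4  //  \lnot p4, p4.
          branch 1.2.1 (add p4, \lnot p4):
            × closes — contains both p4 and \lnot p4.
          branch 1.2.2 (add \lnot p4, p4):
            × closes — contains both p4 and \lnot p4.
  branch 2 (add (\lnot p2 \to ((\lnot p4 \land p2) \lor \lnot p3))):
    (\lnot p2 \to ((\lnot p4 \land p2) \lor \lnot p3)): β-rule — branch into \lnot \lnot p2  //  ((\lnot p4 \land p2) \lor \lnot p3).
      branch 2.1 (add \lnot \lnot p2):
        ○ open, literals {p2=true}.
      branch 2.2 (add ((\lnot p4 \land p2) \lor \lnot p3)):
        ((\lnot p4 \land p2) \lor \lnot p3): β-rule — branch into (\lnot p4 \land p2)  //  \lnot p3.
          branch 2.2.1 (add (\lnot p4 \land p2)):
            (\lnot p4 \land p2): α-rule — add \lnot p4, p2.
            ○ open, literals {p2=true, p4=false}.
          branch 2.2.2 (add \lnot p3):
            ○ open, literals {p3=false}.
2 branches closed, 6 open.
Each open branch fixes some atoms; the unmentioned ones are free. Counting distinct full assignments: branch {p1=true, p4=true} (p2, p3) contributes 4 new; branch {p1=true, p4=false} (p2, p3) contributes 4 new; branch {p1=true, p2=true} (p3, p4) contributes 0 new; branch {p2=true} (p1, p3, p4) contributes 4 new; branch {p2=true, p4=false} (p1, p3) contributes 0 new; branch {p3=false} (p1, p2, p4) contributes 2 new. Total: 14.

14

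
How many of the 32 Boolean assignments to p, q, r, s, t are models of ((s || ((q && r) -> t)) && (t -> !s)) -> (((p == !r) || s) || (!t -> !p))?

31

Initial set: {(((s || ((q && r) -> t)) && (t -> !s)) -> (((p == !r) || s) || (!t -> !p)))}.
(((s || ((q && r) -> t)) && (t -> !s)) -> (((p == !r) || s) || (!t -> !p))): β-rule — branch into !((s || ((q && r) -> t)) && (t -> !s))  //  (((p == !r) || s) || (!t -> !p)).
  branch 1 (add !((s || ((q && r) -> t)) && (t -> !s))):
    !((s || ((q && r) -> t)) && (t -> !s)): β-rule — branch into !(s || ((q && r) -> t))  //  !(t -> !s).
      branch 1.1 (add !(s || ((q && r) -> t))):
        !(s || ((q && r) -> t)): α-rule — add !s, !((q && r) -> t).
        !((q && r) -> t): α-rule — add (q && r), !t.
        (q && r): α-rule — add q, r.
        ○ open, literals {q=true, r=true, s=false, t=false}.
      branch 1.2 (add !(t -> !s)):
        !(t -> !s): α-rule — add t, !!s.
        ○ open, literals {s=true, t=true}.
  branch 2 (add (((p == !r) || s) || (!t -> !p))):
    (((p == !r) || s) || (!t -> !p)): β-rule — branch into ((p == !r) || s)  //  (!t -> !p).
      branch 2.1 (add ((p == !r) || s)):
        ((p == !r) || s): β-rule — branch into (p == !r)  //  s.
          branch 2.1.1 (add (p == !r)):
            (p == !r): β-rule — branch into p, !r  //  !p, !!r.
              branch 2.1.1.1 (add p, !r):
                ○ open, literals {p=true, r=false}.
              branch 2.1.1.2 (add !p, !!r):
                ○ open, literals {p=false, r=true}.
          branch 2.1.2 (add s):
            ○ open, literals {s=true}.
      branch 2.2 (add (!t -> !p)):
        (!t -> !p): β-rule — branch into !!t  //  !p.
          branch 2.2.1 (add !!t):
            ○ open, literals {t=true}.
          branch 2.2.2 (add !p):
            ○ open, literals {p=false}.
0 branches closed, 7 open.
Each open branch fixes some atoms; the unmentioned ones are free. Counting distinct full assignments: branch {q=true, r=true, s=false, t=false} (p) contributes 2 new; branch {s=true, t=true} (p, q, r) contributes 8 new; branch {p=true, r=false} (q, s, t) contributes 6 new; branch {p=false, r=true} (q, s, t) contributes 5 new; branch {s=true} (p, q, r, t) contributes 4 new; branch {t=true} (p, q, r, s) contributes 4 new; branch {p=false} (q, r, s, t) contributes 2 new. Total: 31.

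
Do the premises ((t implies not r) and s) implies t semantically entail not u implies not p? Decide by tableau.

Initial set: {(((t implies not r) and s) implies t); not (not u implies not p)}.
not (not u implies not p): α-rule — add not u, not not p.
(((t implies not r) and s) implies t): β-rule — branch into not ((t implies not r) and s)  //  t.
  branch 1 (add not ((t implies not r) and s)):
    not ((t implies not r) and s): β-rule — branch into not (t implies not r)  //  not s.
      branch 1.1 (add not (t implies not r)):
        not (t implies not r): α-rule — add t, not not r.
        ○ open, literals {p=1, r=1, t=1, u=0}.
      branch 1.2 (add not s):
        ○ open, literals {p=1, s=0, u=0}.
  branch 2 (add t):
    ○ open, literals {p=1, t=1, u=0}.
0 branches closed, 3 open.
An open branch gives a countermodel: p=1, r=1, t=1, u=0 (unmentioned atoms arbitrary); the premises hold there but the conclusion fails.

No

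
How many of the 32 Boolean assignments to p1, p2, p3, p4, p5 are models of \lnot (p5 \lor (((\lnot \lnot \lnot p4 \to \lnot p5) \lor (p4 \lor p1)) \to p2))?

8

Initial set: {T \lnot (p5 \lor (((\lnot \lnot \lnot p4 \to \lnot p5) \lor (p4 \lor p1)) \to p2))}.
T \lnot (p5 \lor (((\lnot \lnot \lnot p4 \to \lnot p5) \lor (p4 \lor p1)) \to p2)): α-rule — add F p5, F (((\lnot \lnot \lnot p4 \to \lnot p5) \lor (p4 \lor p1)) \to p2).
F (((\lnot \lnot \lnot p4 \to \lnot p5) \lor (p4 \lor p1)) \to p2): α-rule — add T ((\lnot \lnot \lnot p4 \to \lnot p5) \lor (p4 \lor p1)), F p2.
T ((\lnot \lnot \lnot p4 \to \lnot p5) \lor (p4 \lor p1)): β-rule — branch into T (\lnot \lnot \lnot p4 \to \lnot p5)  //  T (p4 \lor p1).
  branch 1 (add T (\lnot \lnot \lnot p4 \to \lnot p5)):
    T (\lnot \lnot \lnot p4 \to \lnot p5): β-rule — branch into F \lnot \lnot \lnot p4  //  T \lnot p5.
      branch 1.1 (add F \lnot \lnot \lnot p4):
        F \lnot \lnot \lnot p4: drop double negation, giving F \lnot p4.
        ○ open, literals {p2=0, p4=1, p5=0}.
      branch 1.2 (add T \lnot p5):
        ○ open, literals {p2=0, p5=0}.
  branch 2 (add T (p4 \lor p1)):
    T (p4 \lor p1): β-rule — branch into T p4  //  T p1.
      branch 2.1 (add T p4):
        ○ open, literals {p2=0, p4=1, p5=0}.
      branch 2.2 (add T p1):
        ○ open, literals {p1=1, p2=0, p5=0}.
0 branches closed, 4 open.
Each open branch fixes some atoms; the unmentioned ones are free. Counting distinct full assignments: branch {p2=0, p4=1, p5=0} (p1, p3) contributes 4 new; branch {p2=0, p5=0} (p1, p3, p4) contributes 4 new; branch {p2=0, p4=1, p5=0} (p1, p3) contributes 0 new; branch {p1=1, p2=0, p5=0} (p3, p4) contributes 0 new. Total: 8.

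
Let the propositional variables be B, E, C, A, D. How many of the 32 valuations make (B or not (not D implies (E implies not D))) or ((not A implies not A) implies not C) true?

Initial set: {((B or not (not D implies (E implies not D))) or ((not A implies not A) implies not C))}.
((B or not (not D implies (E implies not D))) or ((not A implies not A) implies not C)): β-rule — branch into (B or not (not D implies (E implies not D)))  //  ((not A implies not A) implies not C).
  branch 1 (add (B or not (not D implies (E implies not D)))):
    (B or not (not D implies (E implies not D))): β-rule — branch into B  //  not (not D implies (E implies not D)).
      branch 1.1 (add B):
        ○ open, literals {B=true}.
      branch 1.2 (add not (not D implies (E implies not D))):
        not (not D implies (E implies not D)): α-rule — add not D, not (E implies not D).
        not (E implies not D): α-rule — add E, not not D.
        × closes — contains both D and not D.
  branch 2 (add ((not A implies not A) implies not C)):
    ((not A implies not A) implies not C): β-rule — branch into not (not A implies not A)  //  not C.
      branch 2.1 (add not (not A implies not A)):
        not (not A implies not A): α-rule — add not A, not not A.
        × closes — contains both A and not A.
      branch 2.2 (add not C):
        ○ open, literals {C=false}.
2 branches closed, 2 open.
Each open branch fixes some atoms; the unmentioned ones are free. Counting distinct full assignments: branch {B=true} (E, C, A, D) contributes 16 new; branch {C=false} (B, E, A, D) contributes 8 new. Total: 24.

24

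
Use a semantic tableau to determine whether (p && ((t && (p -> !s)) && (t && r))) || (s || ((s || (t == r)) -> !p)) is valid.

Not valid

Assume the negation and expand:
Initial set: {F ((p && ((t && (p -> !s)) && (t && r))) || (s || ((s || (t == r)) -> !p)))}.
F ((p && ((t && (p -> !s)) && (t && r))) || (s || ((s || (t == r)) -> !p))): α-rule — add F (p && ((t && (p -> !s)) && (t && r))), F (s || ((s || (t == r)) -> !p)).
F (s || ((s || (t == r)) -> !p)): α-rule — add F s, F ((s || (t == r)) -> !p).
F ((s || (t == r)) -> !p): α-rule — add T (s || (t == r)), F !p.
F (p && ((t && (p -> !s)) && (t && r))): β-rule — branch into F p  //  F ((t && (p -> !s)) && (t && r)).
  branch 1 (add F p):
    × closes — contains both p and !p.
  branch 2 (add F ((t && (p -> !s)) && (t && r))):
    T (s || (t == r)): β-rule — branch into T s  //  T (t == r).
      branch 2.1 (add T s):
        × closes — contains both s and !s.
      branch 2.2 (add T (t == r)):
        F ((t && (p -> !s)) && (t && r)): β-rule — branch into F (t && (p -> !s))  //  F (t && r).
          branch 2.2.1 (add F (t && (p -> !s))):
            T (t == r): β-rule — branch into T t, T r  //  F t, F r.
              branch 2.2.1.1 (add T t, T r):
                F (t && (p -> !s)): β-rule — branch into F t  //  F (p -> !s).
                  branch 2.2.1.1.1 (add F t):
                    × closes — contains both t and !t.
                  branch 2.2.1.1.2 (add F (p -> !s)):
                    F (p -> !s): α-rule — add T p, F !s.
                    × closes — contains both s and !s.
              branch 2.2.1.2 (add F t, F r):
                F (t && (p -> !s)): β-rule — branch into F t  //  F (p -> !s).
                  branch 2.2.1.2.1 (add F t):
                    ○ open, literals {p=T, r=F, s=F, t=F}.
                  branch 2.2.1.2.2 (add F (p -> !s)):
                    F (p -> !s): α-rule — add T p, F !s.
                    × closes — contains both s and !s.
          branch 2.2.2 (add F (t && r)):
            T (t == r): β-rule — branch into T t, T r  //  F t, F r.
              branch 2.2.2.1 (add T t, T r):
                F (t && r): β-rule — branch into F t  //  F r.
                  branch 2.2.2.1.1 (add F t):
                    × closes — contains both t and !t.
                  branch 2.2.2.1.2 (add F r):
                    × closes — contains both r and !r.
              branch 2.2.2.2 (add F t, F r):
                F (t && r): β-rule — branch into F t  //  F r.
                  branch 2.2.2.2.1 (add F t):
                    ○ open, literals {p=T, r=F, s=F, t=F}.
                  branch 2.2.2.2.2 (add F r):
                    ○ open, literals {p=T, r=F, s=F, t=F}.
7 branches closed, 3 open.
An open branch gives a countermodel: p=T, r=F, s=F, t=F (unmentioned atoms arbitrary); under it the original formula is false.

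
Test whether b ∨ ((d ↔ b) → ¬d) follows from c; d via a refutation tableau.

Yes

Initial set: {c; d; ¬(b ∨ ((d ↔ b) → ¬d))}.
¬(b ∨ ((d ↔ b) → ¬d)): α-rule — add ¬b, ¬((d ↔ b) → ¬d).
¬((d ↔ b) → ¬d): α-rule — add (d ↔ b), ¬¬d.
(d ↔ b): β-rule — branch into d, b  //  ¬d, ¬b.
  branch 1 (add d, b):
    × closes — contains both b and ¬b.
  branch 2 (add ¬d, ¬b):
    × closes — contains both d and ¬d.
All 2 branches close.
Every branch closed, so the premises entail the conclusion.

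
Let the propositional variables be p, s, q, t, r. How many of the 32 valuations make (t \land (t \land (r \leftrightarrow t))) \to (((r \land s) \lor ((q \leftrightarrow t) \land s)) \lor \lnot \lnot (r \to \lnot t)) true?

28

Initial set: {((t \land (t \land (r \leftrightarrow t))) \to (((r \land s) \lor ((q \leftrightarrow t) \land s)) \lor \lnot \lnot (r \to \lnot t)))}.
((t \land (t \land (r \leftrightarrow t))) \to (((r \land s) \lor ((q \leftrightarrow t) \land s)) \lor \lnot \lnot (r \to \lnot t))): β-rule — branch into \lnot (t \land (t \land (r \leftrightarrow t)))  //  (((r \land s) \lor ((q \leftrightarrow t) \land s)) \lor \lnot \lnot (r \to \lnot t)).
  branch 1 (add \lnot (t \land (t \land (r \leftrightarrow t)))):
    \lnot (t \land (t \land (r \leftrightarrow t))): β-rule — branch into \lnot t  //  \lnot (t \land (r \leftrightarrow t)).
      branch 1.1 (add \lnot t):
        ○ open, literals {t=F}.
      branch 1.2 (add \lnot (t \land (r \leftrightarrow t))):
        \lnot (t \land (r \leftrightarrow t)): β-rule — branch into \lnot t  //  \lnot (r \leftrightarrow t).
          branch 1.2.1 (add \lnot t):
            ○ open, literals {t=F}.
          branch 1.2.2 (add \lnot (r \leftrightarrow t)):
            \lnot (r \leftrightarrow t): β-rule — branch into r, \lnot t  //  \lnot r, t.
              branch 1.2.2.1 (add r, \lnot t):
                ○ open, literals {r=T, t=F}.
              branch 1.2.2.2 (add \lnot r, t):
                ○ open, literals {r=F, t=T}.
  branch 2 (add (((r \land s) \lor ((q \leftrightarrow t) \land s)) \lor \lnot \lnot (r \to \lnot t))):
    (((r \land s) \lor ((q \leftrightarrow t) \land s)) \lor \lnot \lnot (r \to \lnot t)): β-rule — branch into ((r \land s) \lor ((q \leftrightarrow t) \land s))  //  \lnot \lnot (r \to \lnot t).
      branch 2.1 (add ((r \land s) \lor ((q \leftrightarrow t) \land s))):
        ((r \land s) \lor ((q \leftrightarrow t) \land s)): β-rule — branch into (r \land s)  //  ((q \leftrightarrow t) \land s).
          branch 2.1.1 (add (r \land s)):
            (r \land s): α-rule — add r, s.
            ○ open, literals {r=T, s=T}.
          branch 2.1.2 (add ((q \leftrightarrow t) \land s)):
            ((q \leftrightarrow t) \land s): α-rule — add (q \leftrightarrow t), s.
            (q \leftrightarrow t): β-rule — branch into q, t  //  \lnot q, \lnot t.
              branch 2.1.2.1 (add q, t):
                ○ open, literals {q=T, s=T, t=T}.
              branch 2.1.2.2 (add \lnot q, \lnot t):
                ○ open, literals {q=F, s=T, t=F}.
      branch 2.2 (add \lnot \lnot (r \to \lnot t)):
        \lnot \lnot (r \to \lnot t): drop double negation, giving (r \to \lnot t).
        (r \to \lnot t): β-rule — branch into \lnot r  //  \lnot t.
          branch 2.2.1 (add \lnot r):
            ○ open, literals {r=F}.
          branch 2.2.2 (add \lnot t):
            ○ open, literals {t=F}.
0 branches closed, 9 open.
Each open branch fixes some atoms; the unmentioned ones are free. Counting distinct full assignments: branch {t=F} (p, s, q, r) contributes 16 new; branch {t=F} (p, s, q, r) contributes 0 new; branch {r=T, t=F} (p, s, q) contributes 0 new; branch {r=F, t=T} (p, s, q) contributes 8 new; branch {r=T, s=T} (p, q, t) contributes 4 new; branch {q=T, s=T, t=T} (p, r) contributes 0 new; branch {q=F, s=T, t=F} (p, r) contributes 0 new; branch {r=F} (p, s, q, t) contributes 0 new; branch {t=F} (p, s, q, r) contributes 0 new. Total: 28.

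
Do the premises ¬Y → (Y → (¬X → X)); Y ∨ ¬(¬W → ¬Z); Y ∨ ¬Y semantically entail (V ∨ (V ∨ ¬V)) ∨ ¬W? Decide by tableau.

Initial set: {T (¬Y → (Y → (¬X → X))); T (Y ∨ ¬(¬W → ¬Z)); T (Y ∨ ¬Y); F ((V ∨ (V ∨ ¬V)) ∨ ¬W)}.
F ((V ∨ (V ∨ ¬V)) ∨ ¬W): α-rule — add F (V ∨ (V ∨ ¬V)), F ¬W.
F (V ∨ (V ∨ ¬V)): α-rule — add F V, F (V ∨ ¬V).
F (V ∨ ¬V): α-rule — add F V, F ¬V.
× closes — contains both V and ¬V.
All 1 branch closes.
Every branch closed, so the premises entail the conclusion.

Yes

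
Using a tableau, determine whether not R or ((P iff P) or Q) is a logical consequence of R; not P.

Initial set: {R; not P; not (not R or ((P iff P) or Q))}.
not (not R or ((P iff P) or Q)): α-rule — add not not R, not ((P iff P) or Q).
not ((P iff P) or Q): α-rule — add not (P iff P), not Q.
not (P iff P): β-rule — branch into P, not P  //  not P, P.
  branch 1 (add P, not P):
    × closes — contains both P and not P.
  branch 2 (add not P, P):
    × closes — contains both P and not P.
All 2 branches close.
Every branch closed, so the premises entail the conclusion.

Yes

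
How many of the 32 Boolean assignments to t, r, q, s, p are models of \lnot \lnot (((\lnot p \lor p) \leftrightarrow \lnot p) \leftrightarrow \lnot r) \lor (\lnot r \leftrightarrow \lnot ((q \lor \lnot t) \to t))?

Initial set: {(\lnot \lnot (((\lnot p \lor p) \leftrightarrow \lnot p) \leftrightarrow \lnot r) \lor (\lnot r \leftrightarrow \lnot ((q \lor \lnot t) \to t)))}.
(\lnot \lnot (((\lnot p \lor p) \leftrightarrow \lnot p) \leftrightarrow \lnot r) \lor (\lnot r \leftrightarrow \lnot ((q \lor \lnot t) \to t))): β-rule — branch into \lnot \lnot (((\lnot p \lor p) \leftrightarrow \lnot p) \leftrightarrow \lnot r)  //  (\lnot r \leftrightarrow \lnot ((q \lor \lnot t) \to t)).
  branch 1 (add \lnot \lnot (((\lnot p \lor p) \leftrightarrow \lnot p) \leftrightarrow \lnot r)):
    \lnot \lnot (((\lnot p \lor p) \leftrightarrow \lnot p) \leftrightarrow \lnot r): drop double negation, giving (((\lnot p \lor p) \leftrightarrow \lnot p) \leftrightarrow \lnot r).
    (((\lnot p \lor p) \leftrightarrow \lnot p) \leftrightarrow \lnot r): β-rule — branch into ((\lnot p \lor p) \leftrightarrow \lnot p), \lnot r  //  \lnot ((\lnot p \lor p) \leftrightarrow \lnot p), \lnot \lnot r.
      branch 1.1 (add ((\lnot p \lor p) \leftrightarrow \lnot p), \lnot r):
        ((\lnot p \lor p) \leftrightarrow \lnot p): β-rule — branch into (\lnot p \lor p), \lnot p  //  \lnot (\lnot p \lor p), \lnot \lnot p.
          branch 1.1.1 (add (\lnot p \lor p), \lnot p):
            (\lnot p \lor p): β-rule — branch into \lnot p  //  p.
              branch 1.1.1.1 (add \lnot p):
                ○ open, literals {p=F, r=F}.
              branch 1.1.1.2 (add p):
                × closes — contains both p and \lnot p.
          branch 1.1.2 (add \lnot (\lnot p \lor p), \lnot \lnot p):
            \lnot (\lnot p \lor p): α-rule — add \lnot \lnot p, \lnot p.
            × closes — contains both p and \lnot p.
      branch 1.2 (add \lnot ((\lnot p \lor p) \leftrightarrow \lnot p), \lnot \lnot r):
        \lnot ((\lnot p \lor p) \leftrightarrow \lnot p): β-rule — branch into (\lnot p \lor p), \lnot \lnot p  //  \lnot (\lnot p \lor p), \lnot p.
          branch 1.2.1 (add (\lnot p \lor p), \lnot \lnot p):
            (\lnot p \lor p): β-rule — branch into \lnot p  //  p.
              branch 1.2.1.1 (add \lnot p):
                × closes — contains both p and \lnot p.
              branch 1.2.1.2 (add p):
                ○ open, literals {p=T, r=T}.
          branch 1.2.2 (add \lnot (\lnot p \lor p), \lnot p):
            \lnot (\lnot p \lor p): α-rule — add \lnot \lnot p, \lnot p.
            × closes — contains both p and \lnot p.
  branch 2 (add (\lnot r \leftrightarrow \lnot ((q \lor \lnot t) \to t))):
    (\lnot r \leftrightarrow \lnot ((q \lor \lnot t) \to t)): β-rule — branch into \lnot r, \lnot ((q \lor \lnot t) \to t)  //  \lnot \lnot r, \lnot \lnot ((q \lor \lnot t) \to t).
      branch 2.1 (add \lnot r, \lnot ((q \lor \lnot t) \to t)):
        \lnot ((q \lor \lnot t) \to t): α-rule — add (q \lor \lnot t), \lnot t.
        (q \lor \lnot t): β-rule — branch into q  //  \lnot t.
          branch 2.1.1 (add q):
            ○ open, literals {q=T, r=F, t=F}.
          branch 2.1.2 (add \lnot t):
            ○ open, literals {r=F, t=F}.
      branch 2.2 (add \lnot \lnot r, \lnot \lnot ((q \lor \lnot t) \to t)):
        \lnot \lnot ((q \lor \lnot t) \to t): β-rule — branch into \lnot (q \lor \lnot t)  //  t.
          branch 2.2.1 (add \lnot (q \lor \lnot t)):
            \lnot (q \lor \lnot t): α-rule — add \lnot q, \lnot \lnot t.
            ○ open, literals {q=F, r=T, t=T}.
          branch 2.2.2 (add t):
            ○ open, literals {r=T, t=T}.
4 branches closed, 6 open.
Each open branch fixes some atoms; the unmentioned ones are free. Counting distinct full assignments: branch {p=F, r=F} (t, q, s) contributes 8 new; branch {p=T, r=T} (t, q, s) contributes 8 new; branch {q=T, r=F, t=F} (s, p) contributes 2 new; branch {r=F, t=F} (q, s, p) contributes 2 new; branch {q=F, r=T, t=T} (s, p) contributes 2 new; branch {r=T, t=T} (q, s, p) contributes 2 new. Total: 24.

24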